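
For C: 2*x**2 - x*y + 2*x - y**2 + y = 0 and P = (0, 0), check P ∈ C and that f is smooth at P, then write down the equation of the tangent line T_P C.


Tangent line at P: 2*x + y = 0.

Step 1: f(0, 0) = 0, so P lies on C.
Step 2: partial derivatives
  f_x(x, y) = 4*x - y + 2, f_y(x, y) = -x - 2*y + 1.
  f_x(P) = 2, f_y(P) = 1 (gradient nonzero, so P is smooth).
Step 3: tangent line at P: 2·(x − 0) + 1·(y − 0) = 0.
Expanding: 2*x + y = 0.


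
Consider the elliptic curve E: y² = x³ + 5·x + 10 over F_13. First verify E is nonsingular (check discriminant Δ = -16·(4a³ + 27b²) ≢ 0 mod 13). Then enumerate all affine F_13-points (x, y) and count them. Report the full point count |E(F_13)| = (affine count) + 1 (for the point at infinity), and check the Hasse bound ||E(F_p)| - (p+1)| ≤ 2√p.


Affine points = {(0, 6), (0, 7), (1, 4), (1, 9), (3, 0), (4, 4), (4, 9), (5, 2), (5, 11), (6, 3), (6, 10), (8, 4), (8, 9), (9, 2), (9, 11), (12, 2), (12, 11)}; affine count = 17; |E(F_13)| = 18.

Discriminant check: Δ ∝ 4a³ + 27b² = 4·5³ + 27·10² = 4·125 + 27·100 ≡ 2 (mod 13). Nonzero ⇒ E is nonsingular.
For each x ∈ F_13, compute rhs = x³ + 5·x + 10 mod 13, then count y ∈ F_13 with y² ≡ rhs.
  x = 0: rhs = 10, matching y values: 6, 7 (2 points).
  x = 1: rhs = 3, matching y values: 4, 9 (2 points).
  x = 2: rhs = 2, matching y values: none (0 points).
  x = 3: rhs = 0, matching y values: 0 (1 points).
  x = 4: rhs = 3, matching y values: 4, 9 (2 points).
  x = 5: rhs = 4, matching y values: 2, 11 (2 points).
  x = 6: rhs = 9, matching y values: 3, 10 (2 points).
  x = 7: rhs = 11, matching y values: none (0 points).
  x = 8: rhs = 3, matching y values: 4, 9 (2 points).
  x = 9: rhs = 4, matching y values: 2, 11 (2 points).
  x = 10: rhs = 7, matching y values: none (0 points).
  x = 11: rhs = 5, matching y values: none (0 points).
  x = 12: rhs = 4, matching y values: 2, 11 (2 points).
Total affine count: 17.
Full point count |E(F_13)| = 17 + 1 = 18.
Hasse bound: |18 − (13+1)| = |4| = 4 ≤ 2√13 ≈ 7.2111 ✓.


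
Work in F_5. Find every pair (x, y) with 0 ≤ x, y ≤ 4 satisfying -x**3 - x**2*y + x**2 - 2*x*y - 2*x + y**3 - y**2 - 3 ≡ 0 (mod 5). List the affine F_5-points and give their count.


Affine F_5-points: {(0, 3), (0, 4), (1, 0), (2, 4)}; count = 4.

For each of the 25 pairs (x, y) ∈ F_5², evaluate f(x, y) mod 5. Record the zeros.
  x = 0: [0↦2, 1↦2, 2↦1, 3↦0, 4↦0]  zeros at y ∈ {3, 4}
  x = 1: [0↦0, 1↦2, 2↦3, 3↦4, 4↦1]  zeros at y ∈ {0}
  x = 2: [0↦4, 1↦1, 2↦2, 3↦3, 4↦0]  zeros at y ∈ {4}
  x = 3: [0↦3, 1↦3, 2↦2, 3↦1, 4↦1]  zeros at y ∈ ∅
  x = 4: [0↦1, 1↦2, 2↦2, 3↦2, 4↦3]  zeros at y ∈ ∅
Collecting zeros: affine points = {(0, 3), (0, 4), (1, 0), (2, 4)}.
Total count |C(F_5)_aff| = 4.


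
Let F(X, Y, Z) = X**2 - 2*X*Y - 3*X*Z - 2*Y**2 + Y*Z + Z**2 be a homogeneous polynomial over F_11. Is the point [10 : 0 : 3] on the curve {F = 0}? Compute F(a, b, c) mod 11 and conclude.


F(10,0,3) ≡ 8 (mod 11); P is NOT on the curve.

Evaluate F(10, 0, 3) term-by-term (mod 11).
  X**2 ↦ 1·100·1·1 = 100
  -2*X*Y ↦ -2·10·0·1 = 0
  -3*X*Z ↦ -3·10·1·3 = -90
  -2*Y**2 ↦ -2·1·0·1 = 0
  Y*Z ↦ 1·1·0·3 = 0
  Z**2 ↦ 1·1·1·9 = 9
Sum: F(10, 0, 3) = (100) + (0) + (-90) + (0) + (0) + (9) = 19.
Reducing mod 11: 19 ≡ 8 (mod 11).
Since F(a, b, c) ≡ 8 ≠ 0 (mod 11), P does NOT lie on the curve.


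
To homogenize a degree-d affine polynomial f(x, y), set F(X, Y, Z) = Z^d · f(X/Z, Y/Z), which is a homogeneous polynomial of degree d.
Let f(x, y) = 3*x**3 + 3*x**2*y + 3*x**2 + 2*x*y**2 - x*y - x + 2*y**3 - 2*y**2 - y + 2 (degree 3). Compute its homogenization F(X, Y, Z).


F(X, Y, Z) = 3*X**3 + 3*X**2*Y + 3*X**2*Z + 2*X*Y**2 - X*Y*Z - X*Z**2 + 2*Y**3 - 2*Y**2*Z - Y*Z**2 + 2*Z**3

deg(f) = 3.
Substitute x = X/Z, y = Y/Z into f, then multiply by Z^3.
  monomial 3·x^3·y^0 ↦ 3·X^3·Y^0·Z^0.
  monomial 3·x^2·y^1 ↦ 3·X^2·Y^1·Z^0.
  monomial 3·x^2·y^0 ↦ 3·X^2·Y^0·Z^1.
  monomial 2·x^1·y^2 ↦ 2·X^1·Y^2·Z^0.
  monomial -1·x^1·y^1 ↦ -1·X^1·Y^1·Z^1.
  monomial -1·x^1·y^0 ↦ -1·X^1·Y^0·Z^2.
  monomial 2·x^0·y^3 ↦ 2·X^0·Y^3·Z^0.
  monomial -2·x^0·y^2 ↦ -2·X^0·Y^2·Z^1.
  monomial -1·x^0·y^1 ↦ -1·X^0·Y^1·Z^2.
  monomial 2·x^0·y^0 ↦ 2·X^0·Y^0·Z^3.
Collecting: F(X, Y, Z) = 3*X**3 + 3*X**2*Y + 3*X**2*Z + 2*X*Y**2 - X*Y*Z - X*Z**2 + 2*Y**3 - 2*Y**2*Z - Y*Z**2 + 2*Z**3.


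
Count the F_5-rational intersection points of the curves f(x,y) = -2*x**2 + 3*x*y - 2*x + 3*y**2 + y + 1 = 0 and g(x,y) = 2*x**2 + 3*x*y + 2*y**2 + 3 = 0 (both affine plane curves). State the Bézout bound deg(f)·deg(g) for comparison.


Common zeros: {(0, 1)}; count = 1; Bézout bound = 4.

deg(f) = 2, deg(g) = 2, so Bézout bound = 4.
Scan x ∈ F_5. For each x, list the y ∈ F_5 with f(x, y) ≡ 0 and those with g(x, y) ≡ 0 (mod 5); the common zeros in that column are the intersection.
  x = 0: f ≡ 0 at y ∈ {1, 2}; g ≡ 0 at y ∈ {1, 4}; common: {1}.
  x = 1: f ≡ 0 at y ∈ ∅; g ≡ 0 at y ∈ {0, 1}; common: ∅.
  x = 2: f ≡ 0 at y ∈ {2, 4}; g ≡ 0 at y ∈ ∅; common: ∅.
  x = 3: f ≡ 0 at y ∈ {1, 4}; g ≡ 0 at y ∈ ∅; common: ∅.
  x = 4: f ≡ 0 at y ∈ ∅; g ≡ 0 at y ∈ {0, 4}; common: ∅.
Collecting: common zeros = {(0, 1)}, so the count is 1.
Comparison with the Bézout bound: 1 ≤ 4 = deg(f)·deg(g), as expected for curves with no common component (the affine F_5-count falls short of the bound because intersections may lie at infinity, over extension fields, or carry multiplicity).


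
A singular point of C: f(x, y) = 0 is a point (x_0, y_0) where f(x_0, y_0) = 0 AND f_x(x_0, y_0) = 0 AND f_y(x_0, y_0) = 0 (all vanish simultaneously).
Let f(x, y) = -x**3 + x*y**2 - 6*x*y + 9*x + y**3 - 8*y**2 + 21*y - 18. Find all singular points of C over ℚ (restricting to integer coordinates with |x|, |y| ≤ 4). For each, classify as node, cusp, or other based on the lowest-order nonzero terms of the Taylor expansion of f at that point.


Singular points: {(0, 3)}; classification: cusp.

Compute partial derivatives:
  f_x = -3*x**2 + y**2 - 6*y + 9.
  f_y = 2*x*y - 6*x + 3*y**2 - 16*y + 21.
Scan x_0 ∈ {−4, ..., 4}. For each x_0, f_y(x_0, y) is a polynomial in y; find its integer roots y ∈ {−4, ..., 4}, then test f_x and f at those candidates.
  x = -4: f_y(-4, y) = 3*y**2 - 24*y + 45; vanishes at y ∈ {3}. (-4, 3): f_x = -48 ≠ 0.
  x = -3: f_y(-3, y) = 3*y**2 - 22*y + 39; vanishes at y ∈ {3}. (-3, 3): f_x = -27 ≠ 0.
  x = -2: f_y(-2, y) = 3*y**2 - 20*y + 33; vanishes at y ∈ {3}. (-2, 3): f_x = -12 ≠ 0.
  x = -1: f_y(-1, y) = 3*y**2 - 18*y + 27; vanishes at y ∈ {3}. (-1, 3): f_x = -3 ≠ 0.
  x = 0: f_y(0, y) = 3*y**2 - 16*y + 21; vanishes at y ∈ {3}. (0, 3): f_x = 0, f = 0 — SINGULAR.
  x = 1: f_y(1, y) = 3*y**2 - 14*y + 15; vanishes at y ∈ {3}. (1, 3): f_x = -3 ≠ 0.
  x = 2: f_y(2, y) = 3*y**2 - 12*y + 9; vanishes at y ∈ {1, 3}. (2, 1): f_x = -8 ≠ 0; (2, 3): f_x = -12 ≠ 0.
  x = 3: f_y(3, y) = 3*y**2 - 10*y + 3; vanishes at y ∈ {3}. (3, 3): f_x = -27 ≠ 0.
  x = 4: f_y(4, y) = 3*y**2 - 8*y - 3; vanishes at y ∈ {3}. (4, 3): f_x = -48 ≠ 0.
Only singular point on the grid: (0, 3).
Classify: substitute x = 0 + u, y = 3 + v and expand: f = -u**3 + u*v**2 + v**3 + v**2.
No constant or linear terms (consistent with a singular point). Quadratic part: v**2. Cubic part: -u**3 + u*v**2 + v**3.
The quadratic part v**2 is a perfect square, so there is a single (double) tangent line v = 0, i.e. y = 3. Restricting the cubic part to that line (v = 0) leaves -u**3 ≠ 0, so f is not divisible by v and the branch is v² ≈ u**3 to lowest order — this is a cusp.
Classification: cusp.


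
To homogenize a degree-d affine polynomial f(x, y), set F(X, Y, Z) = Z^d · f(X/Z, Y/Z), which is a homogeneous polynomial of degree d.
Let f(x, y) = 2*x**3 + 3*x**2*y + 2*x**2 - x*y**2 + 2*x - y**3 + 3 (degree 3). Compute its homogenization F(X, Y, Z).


F(X, Y, Z) = 2*X**3 + 3*X**2*Y + 2*X**2*Z - X*Y**2 + 2*X*Z**2 - Y**3 + 3*Z**3

deg(f) = 3.
Substitute x = X/Z, y = Y/Z into f, then multiply by Z^3.
  monomial 2·x^3·y^0 ↦ 2·X^3·Y^0·Z^0.
  monomial 3·x^2·y^1 ↦ 3·X^2·Y^1·Z^0.
  monomial 2·x^2·y^0 ↦ 2·X^2·Y^0·Z^1.
  monomial -1·x^1·y^2 ↦ -1·X^1·Y^2·Z^0.
  monomial 2·x^1·y^0 ↦ 2·X^1·Y^0·Z^2.
  monomial -1·x^0·y^3 ↦ -1·X^0·Y^3·Z^0.
  monomial 3·x^0·y^0 ↦ 3·X^0·Y^0·Z^3.
Collecting: F(X, Y, Z) = 2*X**3 + 3*X**2*Y + 2*X**2*Z - X*Y**2 + 2*X*Z**2 - Y**3 + 3*Z**3.


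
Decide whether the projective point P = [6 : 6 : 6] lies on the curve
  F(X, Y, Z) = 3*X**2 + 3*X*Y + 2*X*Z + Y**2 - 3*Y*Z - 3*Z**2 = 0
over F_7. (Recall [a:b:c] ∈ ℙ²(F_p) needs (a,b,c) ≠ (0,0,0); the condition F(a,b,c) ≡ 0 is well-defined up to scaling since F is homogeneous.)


F(6,6,6) ≡ 3 (mod 7); P is NOT on the curve.

Evaluate F(6, 6, 6) term-by-term (mod 7).
  3*X**2 ↦ 3·36·1·1 = 108
  3*X*Y ↦ 3·6·6·1 = 108
  2*X*Z ↦ 2·6·1·6 = 72
  Y**2 ↦ 1·1·36·1 = 36
  -3*Y*Z ↦ -3·1·6·6 = -108
  -3*Z**2 ↦ -3·1·1·36 = -108
Sum: F(6, 6, 6) = (108) + (108) + (72) + (36) + (-108) + (-108) = 108.
Reducing mod 7: 108 ≡ 3 (mod 7).
Since F(a, b, c) ≡ 3 ≠ 0 (mod 7), P does NOT lie on the curve.


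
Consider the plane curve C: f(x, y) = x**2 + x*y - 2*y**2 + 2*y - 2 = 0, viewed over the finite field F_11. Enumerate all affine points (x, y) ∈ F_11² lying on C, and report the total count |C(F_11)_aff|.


Affine F_11-points: {(1, 1), (1, 6), (3, 9), (3, 10), (4, 6), (4, 8), (9, 1), (9, 10), (10, 8), (10, 9)}; count = 10.

For each of the 121 pairs (x, y) ∈ F_11², evaluate f(x, y) mod 11. Record the zeros.
  x = 0: [0↦9, 1↦9, 2↦5, 3↦8, 4↦7, 5↦2, 6↦4, 7↦2, 8↦7, 9↦8, 10↦5]  zeros at y ∈ ∅
  x = 1: [0↦10, 1↦0, 2↦8, 3↦1, 4↦1, 5↦8, 6↦0, 7↦10, 8↦5, 9↦7, 10↦5]  zeros at y ∈ {1, 6}
  x = 2: [0↦2, 1↦4, 2↦2, 3↦7, 4↦8, 5↦5, 6↦9, 7↦9, 8↦5, 9↦8, 10↦7]  zeros at y ∈ ∅
  x = 3: [0↦7, 1↦10, 2↦9, 3↦4, 4↦6, 5↦4, 6↦9, 7↦10, 8↦7, 9↦0, 10↦0]  zeros at y ∈ {9, 10}
  x = 4: [0↦3, 1↦7, 2↦7, 3↦3, 4↦6, 5↦5, 6↦0, 7↦2, 8↦0, 9↦5, 10↦6]  zeros at y ∈ {6, 8}
  x = 5: [0↦1, 1↦6, 2↦7, 3↦4, 4↦8, 5↦8, 6↦4, 7↦7, 8↦6, 9↦1, 10↦3]  zeros at y ∈ ∅
  x = 6: [0↦1, 1↦7, 2↦9, 3↦7, 4↦1, 5↦2, 6↦10, 7↦3, 8↦3, 9↦10, 10↦2]  zeros at y ∈ ∅
  x = 7: [0↦3, 1↦10, 2↦2, 3↦1, 4↦7, 5↦9, 6↦7, 7↦1, 8↦2, 9↦10, 10↦3]  zeros at y ∈ ∅
  x = 8: [0↦7, 1↦4, 2↦8, 3↦8, 4↦4, 5↦7, 6↦6, 7↦1, 8↦3, 9↦1, 10↦6]  zeros at y ∈ ∅
  x = 9: [0↦2, 1↦0, 2↦5, 3↦6, 4↦3, 5↦7, 6↦7, 7↦3, 8↦6, 9↦5, 10↦0]  zeros at y ∈ {1, 10}
  x = 10: [0↦10, 1↦9, 2↦4, 3↦6, 4↦4, 5↦9, 6↦10, 7↦7, 8↦0, 9↦0, 10↦7]  zeros at y ∈ {8, 9}
Collecting zeros: affine points = {(1, 1), (1, 6), (3, 9), (3, 10), (4, 6), (4, 8), (9, 1), (9, 10), (10, 8), (10, 9)}.
Total count |C(F_11)_aff| = 10.


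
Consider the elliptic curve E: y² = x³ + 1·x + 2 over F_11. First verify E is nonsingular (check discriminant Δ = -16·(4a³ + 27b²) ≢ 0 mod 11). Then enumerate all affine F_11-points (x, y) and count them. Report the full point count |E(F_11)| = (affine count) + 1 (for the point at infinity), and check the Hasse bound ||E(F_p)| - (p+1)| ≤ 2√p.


Affine points = {(1, 2), (1, 9), (2, 1), (2, 10), (4, 2), (4, 9), (5, 0), (6, 2), (6, 9), (7, 0), (8, 4), (8, 7), (9, 5), (9, 6), (10, 0)}; affine count = 15; |E(F_11)| = 16.

Discriminant check: Δ ∝ 4a³ + 27b² = 4·1³ + 27·2² = 4·1 + 27·4 ≡ 2 (mod 11). Nonzero ⇒ E is nonsingular.
For each x ∈ F_11, compute rhs = x³ + 1·x + 2 mod 11, then count y ∈ F_11 with y² ≡ rhs.
  x = 0: rhs = 2, matching y values: none (0 points).
  x = 1: rhs = 4, matching y values: 2, 9 (2 points).
  x = 2: rhs = 1, matching y values: 1, 10 (2 points).
  x = 3: rhs = 10, matching y values: none (0 points).
  x = 4: rhs = 4, matching y values: 2, 9 (2 points).
  x = 5: rhs = 0, matching y values: 0 (1 points).
  x = 6: rhs = 4, matching y values: 2, 9 (2 points).
  x = 7: rhs = 0, matching y values: 0 (1 points).
  x = 8: rhs = 5, matching y values: 4, 7 (2 points).
  x = 9: rhs = 3, matching y values: 5, 6 (2 points).
  x = 10: rhs = 0, matching y values: 0 (1 points).
Total affine count: 15.
Full point count |E(F_11)| = 15 + 1 = 16.
Hasse bound: |16 − (11+1)| = |4| = 4 ≤ 2√11 ≈ 6.6332 ✓.


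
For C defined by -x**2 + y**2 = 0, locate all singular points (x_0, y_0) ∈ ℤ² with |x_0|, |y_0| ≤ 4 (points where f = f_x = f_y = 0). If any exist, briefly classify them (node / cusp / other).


Singular points: {(0, 0)}; classification: node.

Compute partial derivatives:
  f_x = -2*x.
  f_y = 2*y.
Scan x_0 ∈ {−4, ..., 4}. For each x_0, f_y(x_0, y) is a polynomial in y; find its integer roots y ∈ {−4, ..., 4}, then test f_x and f at those candidates.
  x = -4: f_y(-4, y) = 2*y; vanishes at y ∈ {0}. (-4, 0): f_x = 8 ≠ 0.
  x = -3: f_y(-3, y) = 2*y; vanishes at y ∈ {0}. (-3, 0): f_x = 6 ≠ 0.
  x = -2: f_y(-2, y) = 2*y; vanishes at y ∈ {0}. (-2, 0): f_x = 4 ≠ 0.
  x = -1: f_y(-1, y) = 2*y; vanishes at y ∈ {0}. (-1, 0): f_x = 2 ≠ 0.
  x = 0: f_y(0, y) = 2*y; vanishes at y ∈ {0}. (0, 0): f_x = 0, f = 0 — SINGULAR.
  x = 1: f_y(1, y) = 2*y; vanishes at y ∈ {0}. (1, 0): f_x = -2 ≠ 0.
  x = 2: f_y(2, y) = 2*y; vanishes at y ∈ {0}. (2, 0): f_x = -4 ≠ 0.
  x = 3: f_y(3, y) = 2*y; vanishes at y ∈ {0}. (3, 0): f_x = -6 ≠ 0.
  x = 4: f_y(4, y) = 2*y; vanishes at y ∈ {0}. (4, 0): f_x = -8 ≠ 0.
Only singular point on the grid: (0, 0).
Classify: substitute x = 0 + u, y = 0 + v and expand: f = -u**2 + v**2.
No constant or linear terms (consistent with a singular point). Quadratic part: -u**2 + v**2. Cubic part: 0.
The quadratic part v**2 - u**2 = (v − u)(v + u) splits into two distinct linear factors, so there are two distinct tangent lines y − 0 = ±(x − 0) — this is a node (ordinary double point).
Classification: node.


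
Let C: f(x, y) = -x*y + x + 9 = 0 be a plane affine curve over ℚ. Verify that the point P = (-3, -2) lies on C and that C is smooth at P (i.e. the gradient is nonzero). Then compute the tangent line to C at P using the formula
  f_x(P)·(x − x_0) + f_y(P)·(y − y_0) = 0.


Tangent line at P: 3*x + 3*y + 15 = 0.

Step 1: f(-3, -2) = 0, so P lies on C.
Step 2: partial derivatives
  f_x(x, y) = 1 - y, f_y(x, y) = -x.
  f_x(P) = 3, f_y(P) = 3 (gradient nonzero, so P is smooth).
Step 3: tangent line at P: 3·(x − -3) + 3·(y − -2) = 0.
Expanding: 3*x + 3*y + 15 = 0.


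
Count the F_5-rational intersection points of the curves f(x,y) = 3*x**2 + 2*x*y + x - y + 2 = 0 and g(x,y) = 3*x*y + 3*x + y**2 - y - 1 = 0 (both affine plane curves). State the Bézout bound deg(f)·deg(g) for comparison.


Common zeros: ∅; count = 0; Bézout bound = 4.

deg(f) = 2, deg(g) = 2, so Bézout bound = 4.
Scan x ∈ F_5. For each x, list the y ∈ F_5 with f(x, y) ≡ 0 and those with g(x, y) ≡ 0 (mod 5); the common zeros in that column are the intersection.
  x = 0: f ≡ 0 at y ∈ {2}; g ≡ 0 at y ∈ {3}; common: ∅.
  x = 1: f ≡ 0 at y ∈ {4}; g ≡ 0 at y ∈ {1, 2}; common: ∅.
  x = 2: f ≡ 0 at y ∈ {3}; g ≡ 0 at y ∈ {0}; common: ∅.
  x = 3: f ≡ 0 at y ∈ ∅; g ≡ 0 at y ∈ ∅; common: ∅.
  x = 4: f ≡ 0 at y ∈ {3}; g ≡ 0 at y ∈ ∅; common: ∅.
Collecting: common zeros = ∅, so the count is 0.
Comparison with the Bézout bound: 0 ≤ 4 = deg(f)·deg(g), as expected for curves with no common component (the affine F_5-count falls short of the bound because intersections may lie at infinity, over extension fields, or carry multiplicity).


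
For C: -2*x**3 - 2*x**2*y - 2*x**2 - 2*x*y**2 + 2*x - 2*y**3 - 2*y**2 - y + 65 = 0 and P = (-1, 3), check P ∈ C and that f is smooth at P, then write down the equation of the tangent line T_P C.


Tangent line at P: -6*x - 57*y + 165 = 0.

Step 1: f(-1, 3) = 0, so P lies on C.
Step 2: partial derivatives
  f_x(x, y) = -6*x**2 - 4*x*y - 4*x - 2*y**2 + 2, f_y(x, y) = -2*x**2 - 4*x*y - 6*y**2 - 4*y - 1.
  f_x(P) = -6, f_y(P) = -57 (gradient nonzero, so P is smooth).
Step 3: tangent line at P: -6·(x − -1) + -57·(y − 3) = 0.
Expanding: -6*x - 57*y + 165 = 0.


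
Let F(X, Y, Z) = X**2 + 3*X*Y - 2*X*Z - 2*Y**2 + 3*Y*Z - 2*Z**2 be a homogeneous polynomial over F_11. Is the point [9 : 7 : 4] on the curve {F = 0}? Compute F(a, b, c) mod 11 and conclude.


F(9,7,4) ≡ 9 (mod 11); P is NOT on the curve.

Evaluate F(9, 7, 4) term-by-term (mod 11).
  X**2 ↦ 1·81·1·1 = 81
  3*X*Y ↦ 3·9·7·1 = 189
  -2*X*Z ↦ -2·9·1·4 = -72
  -2*Y**2 ↦ -2·1·49·1 = -98
  3*Y*Z ↦ 3·1·7·4 = 84
  -2*Z**2 ↦ -2·1·1·16 = -32
Sum: F(9, 7, 4) = (81) + (189) + (-72) + (-98) + (84) + (-32) = 152.
Reducing mod 11: 152 ≡ 9 (mod 11).
Since F(a, b, c) ≡ 9 ≠ 0 (mod 11), P does NOT lie on the curve.


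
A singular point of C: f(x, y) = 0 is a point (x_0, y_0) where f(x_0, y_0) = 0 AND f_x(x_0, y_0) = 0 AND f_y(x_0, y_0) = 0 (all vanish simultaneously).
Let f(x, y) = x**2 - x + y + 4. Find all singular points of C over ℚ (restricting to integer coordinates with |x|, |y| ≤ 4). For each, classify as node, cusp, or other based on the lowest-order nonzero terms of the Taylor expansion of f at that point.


No singular points in the scanned grid; C is smooth there.

Compute partial derivatives:
  f_x = 2*x - 1.
  f_y = 1.
f_y = 1 is a nonzero constant, so f_y never vanishes: no point (x, y) can satisfy f = f_x = f_y = 0. In particular no (x, y) ∈ {−4, ..., 4}² is singular; the curve is smooth.


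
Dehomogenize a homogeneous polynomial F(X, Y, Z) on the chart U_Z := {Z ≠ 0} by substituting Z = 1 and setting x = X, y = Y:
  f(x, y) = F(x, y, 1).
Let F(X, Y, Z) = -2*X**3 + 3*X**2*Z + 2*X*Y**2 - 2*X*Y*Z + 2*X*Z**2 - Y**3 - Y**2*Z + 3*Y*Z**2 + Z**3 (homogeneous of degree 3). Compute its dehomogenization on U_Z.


f(x, y) = -2*x**3 + 3*x**2 + 2*x*y**2 - 2*x*y + 2*x - y**3 - y**2 + 3*y + 1

On U_Z we set Z = 1. Each monomial c·X^i·Y^j·Z^k in F becomes c·x^i·y^j·1^k = c·x^i·y^j.
Substituting Z = 1: F(X, Y, 1) = -2*x**3 + 3*x**2 + 2*x*y**2 - 2*x*y + 2*x - y**3 - y**2 + 3*y + 1.
Note: deg(f) ≤ deg(F) = 3; strict inequality happens when F is divisible by Z (lost terms).


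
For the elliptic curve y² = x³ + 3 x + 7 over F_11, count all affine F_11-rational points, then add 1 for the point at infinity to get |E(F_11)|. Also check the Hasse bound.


Affine points = {(1, 0), (5, 2), (5, 9), (8, 2), (8, 9), (9, 2), (9, 9), (10, 5), (10, 6)}; affine count = 9; |E(F_11)| = 10.

Discriminant check: Δ ∝ 4a³ + 27b² = 4·3³ + 27·7² = 4·27 + 27·49 ≡ 1 (mod 11). Nonzero ⇒ E is nonsingular.
For each x ∈ F_11, compute rhs = x³ + 3·x + 7 mod 11, then count y ∈ F_11 with y² ≡ rhs.
  x = 0: rhs = 7, matching y values: none (0 points).
  x = 1: rhs = 0, matching y values: 0 (1 points).
  x = 2: rhs = 10, matching y values: none (0 points).
  x = 3: rhs = 10, matching y values: none (0 points).
  x = 4: rhs = 6, matching y values: none (0 points).
  x = 5: rhs = 4, matching y values: 2, 9 (2 points).
  x = 6: rhs = 10, matching y values: none (0 points).
  x = 7: rhs = 8, matching y values: none (0 points).
  x = 8: rhs = 4, matching y values: 2, 9 (2 points).
  x = 9: rhs = 4, matching y values: 2, 9 (2 points).
  x = 10: rhs = 3, matching y values: 5, 6 (2 points).
Total affine count: 9.
Full point count |E(F_11)| = 9 + 1 = 10.
Hasse bound: |10 − (11+1)| = |-2| = 2 ≤ 2√11 ≈ 6.6332 ✓.


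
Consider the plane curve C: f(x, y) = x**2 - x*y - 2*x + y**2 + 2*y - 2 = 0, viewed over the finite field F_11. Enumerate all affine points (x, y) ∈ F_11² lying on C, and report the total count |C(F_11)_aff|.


Affine F_11-points: {(0, 4), (0, 5), (5, 1), (5, 2), (6, 0), (6, 4), (7, 0), (7, 5), (9, 1), (9, 6), (10, 2), (10, 6)}; count = 12.

For each of the 121 pairs (x, y) ∈ F_11², evaluate f(x, y) mod 11. Record the zeros.
  x = 0: [0↦9, 1↦1, 2↦6, 3↦2, 4↦0, 5↦0, 6↦2, 7↦6, 8↦1, 9↦9, 10↦8]  zeros at y ∈ {4, 5}
  x = 1: [0↦8, 1↦10, 2↦3, 3↦9, 4↦6, 5↦5, 6↦6, 7↦9, 8↦3, 9↦10, 10↦8]  zeros at y ∈ ∅
  x = 2: [0↦9, 1↦10, 2↦2, 3↦7, 4↦3, 5↦1, 6↦1, 7↦3, 8↦7, 9↦2, 10↦10]  zeros at y ∈ ∅
  x = 3: [0↦1, 1↦1, 2↦3, 3↦7, 4↦2, 5↦10, 6↦9, 7↦10, 8↦2, 9↦7, 10↦3]  zeros at y ∈ ∅
  x = 4: [0↦6, 1↦5, 2↦6, 3↦9, 4↦3, 5↦10, 6↦8, 7↦8, 8↦10, 9↦3, 10↦9]  zeros at y ∈ ∅
  x = 5: [0↦2, 1↦0, 2↦0, 3↦2, 4↦6, 5↦1, 6↦9, 7↦8, 8↦9, 9↦1, 10↦6]  zeros at y ∈ {1, 2}
  x = 6: [0↦0, 1↦8, 2↦7, 3↦8, 4↦0, 5↦5, 6↦1, 7↦10, 8↦10, 9↦1, 10↦5]  zeros at y ∈ {0, 4}
  x = 7: [0↦0, 1↦7, 2↦5, 3↦5, 4↦7, 5↦0, 6↦6, 7↦3, 8↦2, 9↦3, 10↦6]  zeros at y ∈ {0, 5}
  x = 8: [0↦2, 1↦8, 2↦5, 3↦4, 4↦5, 5↦8, 6↦2, 7↦9, 8↦7, 9↦7, 10↦9]  zeros at y ∈ ∅
  x = 9: [0↦6, 1↦0, 2↦7, 3↦5, 4↦5, 5↦7, 6↦0, 7↦6, 8↦3, 9↦2, 10↦3]  zeros at y ∈ {1, 6}
  x = 10: [0↦1, 1↦5, 2↦0, 3↦8, 4↦7, 5↦8, 6↦0, 7↦5, 8↦1, 9↦10, 10↦10]  zeros at y ∈ {2, 6}
Collecting zeros: affine points = {(0, 4), (0, 5), (5, 1), (5, 2), (6, 0), (6, 4), (7, 0), (7, 5), (9, 1), (9, 6), (10, 2), (10, 6)}.
Total count |C(F_11)_aff| = 12.


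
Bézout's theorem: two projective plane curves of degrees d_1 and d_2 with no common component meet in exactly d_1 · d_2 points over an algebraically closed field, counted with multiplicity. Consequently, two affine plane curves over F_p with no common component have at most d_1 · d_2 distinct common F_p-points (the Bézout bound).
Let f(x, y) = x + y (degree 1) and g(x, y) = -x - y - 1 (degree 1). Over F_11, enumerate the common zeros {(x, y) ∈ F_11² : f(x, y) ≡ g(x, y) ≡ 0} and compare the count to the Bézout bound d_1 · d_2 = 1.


Common zeros: ∅; count = 0; Bézout bound = 1.

deg(f) = 1, deg(g) = 1, so Bézout bound = 1.
Scan x ∈ F_11. For each x, list the y ∈ F_11 with f(x, y) ≡ 0 and those with g(x, y) ≡ 0 (mod 11); the common zeros in that column are the intersection.
  x = 0: f ≡ 0 at y ∈ {0}; g ≡ 0 at y ∈ {10}; common: ∅.
  x = 1: f ≡ 0 at y ∈ {10}; g ≡ 0 at y ∈ {9}; common: ∅.
  x = 2: f ≡ 0 at y ∈ {9}; g ≡ 0 at y ∈ {8}; common: ∅.
  x = 3: f ≡ 0 at y ∈ {8}; g ≡ 0 at y ∈ {7}; common: ∅.
  x = 4: f ≡ 0 at y ∈ {7}; g ≡ 0 at y ∈ {6}; common: ∅.
  x = 5: f ≡ 0 at y ∈ {6}; g ≡ 0 at y ∈ {5}; common: ∅.
  x = 6: f ≡ 0 at y ∈ {5}; g ≡ 0 at y ∈ {4}; common: ∅.
  x = 7: f ≡ 0 at y ∈ {4}; g ≡ 0 at y ∈ {3}; common: ∅.
  x = 8: f ≡ 0 at y ∈ {3}; g ≡ 0 at y ∈ {2}; common: ∅.
  x = 9: f ≡ 0 at y ∈ {2}; g ≡ 0 at y ∈ {1}; common: ∅.
  x = 10: f ≡ 0 at y ∈ {1}; g ≡ 0 at y ∈ {0}; common: ∅.
Collecting: common zeros = ∅, so the count is 0.
Comparison with the Bézout bound: 0 ≤ 1 = deg(f)·deg(g), as expected for curves with no common component (the affine F_11-count falls short of the bound because intersections may lie at infinity, over extension fields, or carry multiplicity).


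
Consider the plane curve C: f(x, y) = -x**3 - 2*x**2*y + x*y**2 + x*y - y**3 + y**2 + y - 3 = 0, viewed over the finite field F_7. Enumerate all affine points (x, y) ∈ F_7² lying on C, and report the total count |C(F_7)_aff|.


Affine F_7-points: {(0, 5), (2, 1), (3, 3), (5, 6), (6, 2), (6, 3)}; count = 6.

For each of the 49 pairs (x, y) ∈ F_7², evaluate f(x, y) mod 7. Record the zeros.
  x = 0: [0↦4, 1↦5, 2↦2, 3↦3, 4↦2, 5↦0, 6↦5]  zeros at y ∈ {5}
  x = 1: [0↦3, 1↦4, 2↦3, 3↦1, 4↦6, 5↦5, 6↦6]  zeros at y ∈ ∅
  x = 2: [0↦3, 1↦0, 2↦4, 3↦2, 4↦2, 5↦5, 6↦5]  zeros at y ∈ {1}
  x = 3: [0↦5, 1↦1, 2↦6, 3↦0, 4↦5, 5↦1, 6↦3]  zeros at y ∈ {3}
  x = 4: [0↦3, 1↦1, 2↦3, 3↦3, 4↦2, 5↦1, 6↦1]  zeros at y ∈ ∅
  x = 5: [0↦5, 1↦1, 2↦3, 3↦5, 4↦1, 5↦6, 6↦0]  zeros at y ∈ {6}
  x = 6: [0↦5, 1↦2, 2↦0, 3↦0, 4↦3, 5↦3, 6↦1]  zeros at y ∈ {2, 3}
Collecting zeros: affine points = {(0, 5), (2, 1), (3, 3), (5, 6), (6, 2), (6, 3)}.
Total count |C(F_7)_aff| = 6.


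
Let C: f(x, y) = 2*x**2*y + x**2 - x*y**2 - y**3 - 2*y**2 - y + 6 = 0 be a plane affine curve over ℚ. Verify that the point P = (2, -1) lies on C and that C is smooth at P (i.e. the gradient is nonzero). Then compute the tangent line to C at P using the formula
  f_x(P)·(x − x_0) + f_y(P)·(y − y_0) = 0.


Tangent line at P: -5*x + 12*y + 22 = 0.

Step 1: f(2, -1) = 0, so P lies on C.
Step 2: partial derivatives
  f_x(x, y) = 4*x*y + 2*x - y**2, f_y(x, y) = 2*x**2 - 2*x*y - 3*y**2 - 4*y - 1.
  f_x(P) = -5, f_y(P) = 12 (gradient nonzero, so P is smooth).
Step 3: tangent line at P: -5·(x − 2) + 12·(y − -1) = 0.
Expanding: -5*x + 12*y + 22 = 0.


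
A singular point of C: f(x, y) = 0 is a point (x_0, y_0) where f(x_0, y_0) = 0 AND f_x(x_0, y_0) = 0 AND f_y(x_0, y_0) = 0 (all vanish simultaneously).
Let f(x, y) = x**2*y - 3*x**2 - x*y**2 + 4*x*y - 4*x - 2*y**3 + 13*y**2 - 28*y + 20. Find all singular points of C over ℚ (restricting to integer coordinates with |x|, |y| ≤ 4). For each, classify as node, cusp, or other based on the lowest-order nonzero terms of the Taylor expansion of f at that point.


Singular points: {(0, 2)}; classification: node.

Compute partial derivatives:
  f_x = 2*x*y - 6*x - y**2 + 4*y - 4.
  f_y = x**2 - 2*x*y + 4*x - 6*y**2 + 26*y - 28.
Scan x_0 ∈ {−4, ..., 4}. For each x_0, f_y(x_0, y) is a polynomial in y; find its integer roots y ∈ {−4, ..., 4}, then test f_x and f at those candidates.
  x = -4: f_y(-4, y) = -6*y**2 + 34*y - 28; vanishes at y ∈ {1}. (-4, 1): f_x = 15 ≠ 0.
  x = -3: f_y(-3, y) = -6*y**2 + 32*y - 31; no integer root y with |y| ≤ 4.
  x = -2: f_y(-2, y) = -6*y**2 + 30*y - 32; no integer root y with |y| ≤ 4.
  x = -1: f_y(-1, y) = -6*y**2 + 28*y - 31; no integer root y with |y| ≤ 4.
  x = 0: f_y(0, y) = -6*y**2 + 26*y - 28; vanishes at y ∈ {2}. (0, 2): f_x = 0, f = 0 — SINGULAR.
  x = 1: f_y(1, y) = -6*y**2 + 24*y - 23; no integer root y with |y| ≤ 4.
  x = 2: f_y(2, y) = -6*y**2 + 22*y - 16; vanishes at y ∈ {1}. (2, 1): f_x = -9 ≠ 0.
  x = 3: f_y(3, y) = -6*y**2 + 20*y - 7; no integer root y with |y| ≤ 4.
  x = 4: f_y(4, y) = -6*y**2 + 18*y + 4; no integer root y with |y| ≤ 4.
Only singular point on the grid: (0, 2).
Classify: substitute x = 0 + u, y = 2 + v and expand: f = u**2*v - u**2 - u*v**2 - 2*v**3 + v**2.
No constant or linear terms (consistent with a singular point). Quadratic part: -u**2 + v**2. Cubic part: u**2*v - u*v**2 - 2*v**3.
The quadratic part v**2 - u**2 = (v − u)(v + u) splits into two distinct linear factors, so there are two distinct tangent lines y − 2 = ±(x − 0) — this is a node (ordinary double point).
Classification: node.


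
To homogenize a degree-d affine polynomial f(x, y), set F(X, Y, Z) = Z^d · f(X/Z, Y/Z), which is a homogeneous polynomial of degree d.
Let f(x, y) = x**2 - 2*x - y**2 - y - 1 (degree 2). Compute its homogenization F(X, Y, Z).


F(X, Y, Z) = X**2 - 2*X*Z - Y**2 - Y*Z - Z**2

deg(f) = 2.
Substitute x = X/Z, y = Y/Z into f, then multiply by Z^2.
  monomial 1·x^2·y^0 ↦ 1·X^2·Y^0·Z^0.
  monomial -2·x^1·y^0 ↦ -2·X^1·Y^0·Z^1.
  monomial -1·x^0·y^2 ↦ -1·X^0·Y^2·Z^0.
  monomial -1·x^0·y^1 ↦ -1·X^0·Y^1·Z^1.
  monomial -1·x^0·y^0 ↦ -1·X^0·Y^0·Z^2.
Collecting: F(X, Y, Z) = X**2 - 2*X*Z - Y**2 - Y*Z - Z**2.


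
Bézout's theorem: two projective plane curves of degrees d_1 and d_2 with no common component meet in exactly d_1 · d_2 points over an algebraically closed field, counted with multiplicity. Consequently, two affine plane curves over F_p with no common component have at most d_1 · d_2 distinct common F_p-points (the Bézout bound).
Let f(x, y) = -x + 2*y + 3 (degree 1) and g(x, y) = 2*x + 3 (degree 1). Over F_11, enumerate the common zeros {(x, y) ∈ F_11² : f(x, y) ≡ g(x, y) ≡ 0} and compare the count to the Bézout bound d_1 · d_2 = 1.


Common zeros: {(4, 6)}; count = 1; Bézout bound = 1.

deg(f) = 1, deg(g) = 1, so Bézout bound = 1.
Scan x ∈ F_11. For each x, list the y ∈ F_11 with f(x, y) ≡ 0 and those with g(x, y) ≡ 0 (mod 11); the common zeros in that column are the intersection.
  x = 0: f ≡ 0 at y ∈ {4}; g ≡ 0 at y ∈ ∅; common: ∅.
  x = 1: f ≡ 0 at y ∈ {10}; g ≡ 0 at y ∈ ∅; common: ∅.
  x = 2: f ≡ 0 at y ∈ {5}; g ≡ 0 at y ∈ ∅; common: ∅.
  x = 3: f ≡ 0 at y ∈ {0}; g ≡ 0 at y ∈ ∅; common: ∅.
  x = 4: f ≡ 0 at y ∈ {6}; g ≡ 0 at y ∈ {0, 1, 2, 3, 4, 5, 6, 7, 8, 9, 10}; common: {6}.
  x = 5: f ≡ 0 at y ∈ {1}; g ≡ 0 at y ∈ ∅; common: ∅.
  x = 6: f ≡ 0 at y ∈ {7}; g ≡ 0 at y ∈ ∅; common: ∅.
  x = 7: f ≡ 0 at y ∈ {2}; g ≡ 0 at y ∈ ∅; common: ∅.
  x = 8: f ≡ 0 at y ∈ {8}; g ≡ 0 at y ∈ ∅; common: ∅.
  x = 9: f ≡ 0 at y ∈ {3}; g ≡ 0 at y ∈ ∅; common: ∅.
  x = 10: f ≡ 0 at y ∈ {9}; g ≡ 0 at y ∈ ∅; common: ∅.
Collecting: common zeros = {(4, 6)}, so the count is 1.
Comparison with the Bézout bound: 1 ≤ 1 = deg(f)·deg(g), as expected for curves with no common component (the bound is attained).


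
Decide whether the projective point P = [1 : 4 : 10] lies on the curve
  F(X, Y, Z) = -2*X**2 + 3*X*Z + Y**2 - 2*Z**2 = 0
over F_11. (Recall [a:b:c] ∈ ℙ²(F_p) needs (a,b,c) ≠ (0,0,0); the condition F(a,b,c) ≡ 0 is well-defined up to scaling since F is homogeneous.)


F(1,4,10) ≡ 9 (mod 11); P is NOT on the curve.

Evaluate F(1, 4, 10) term-by-term (mod 11).
  -2*X**2 ↦ -2·1·1·1 = -2
  3*X*Z ↦ 3·1·1·10 = 30
  Y**2 ↦ 1·1·16·1 = 16
  -2*Z**2 ↦ -2·1·1·100 = -200
Sum: F(1, 4, 10) = (-2) + (30) + (16) + (-200) = -156.
Reducing mod 11: -156 ≡ 9 (mod 11).
Since F(a, b, c) ≡ 9 ≠ 0 (mod 11), P does NOT lie on the curve.


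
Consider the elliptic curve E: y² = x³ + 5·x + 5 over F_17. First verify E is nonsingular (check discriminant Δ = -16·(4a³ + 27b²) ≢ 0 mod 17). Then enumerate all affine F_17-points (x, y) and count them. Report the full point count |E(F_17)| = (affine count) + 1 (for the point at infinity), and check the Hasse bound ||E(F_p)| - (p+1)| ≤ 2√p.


Affine points = {(3, 8), (3, 9), (4, 2), (4, 15), (5, 6), (5, 11), (6, 8), (6, 9), (7, 3), (7, 14), (8, 8), (8, 9), (10, 1), (10, 16), (12, 5), (12, 12), (15, 2), (15, 15), (16, 4), (16, 13)}; affine count = 20; |E(F_17)| = 21.

Discriminant check: Δ ∝ 4a³ + 27b² = 4·5³ + 27·5² = 4·125 + 27·25 ≡ 2 (mod 17). Nonzero ⇒ E is nonsingular.
For each x ∈ F_17, compute rhs = x³ + 5·x + 5 mod 17, then count y ∈ F_17 with y² ≡ rhs.
  x = 0: rhs = 5, matching y values: none (0 points).
  x = 1: rhs = 11, matching y values: none (0 points).
  x = 2: rhs = 6, matching y values: none (0 points).
  x = 3: rhs = 13, matching y values: 8, 9 (2 points).
  x = 4: rhs = 4, matching y values: 2, 15 (2 points).
  x = 5: rhs = 2, matching y values: 6, 11 (2 points).
  x = 6: rhs = 13, matching y values: 8, 9 (2 points).
  x = 7: rhs = 9, matching y values: 3, 14 (2 points).
  x = 8: rhs = 13, matching y values: 8, 9 (2 points).
  x = 9: rhs = 14, matching y values: none (0 points).
  x = 10: rhs = 1, matching y values: 1, 16 (2 points).
  x = 11: rhs = 14, matching y values: none (0 points).
  x = 12: rhs = 8, matching y values: 5, 12 (2 points).
  x = 13: rhs = 6, matching y values: none (0 points).
  x = 14: rhs = 14, matching y values: none (0 points).
  x = 15: rhs = 4, matching y values: 2, 15 (2 points).
  x = 16: rhs = 16, matching y values: 4, 13 (2 points).
Total affine count: 20.
Full point count |E(F_17)| = 20 + 1 = 21.
Hasse bound: |21 − (17+1)| = |3| = 3 ≤ 2√17 ≈ 8.2462 ✓.


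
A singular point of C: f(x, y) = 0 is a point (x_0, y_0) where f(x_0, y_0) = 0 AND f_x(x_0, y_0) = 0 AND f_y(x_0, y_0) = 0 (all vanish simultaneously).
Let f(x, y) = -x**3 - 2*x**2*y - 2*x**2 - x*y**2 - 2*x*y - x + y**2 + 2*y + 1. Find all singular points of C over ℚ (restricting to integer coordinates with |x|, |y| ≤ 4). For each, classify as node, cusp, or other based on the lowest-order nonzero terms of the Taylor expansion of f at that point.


Singular points: {(0, -1)}; classification: cusp.

Compute partial derivatives:
  f_x = -3*x**2 - 4*x*y - 4*x - y**2 - 2*y - 1.
  f_y = -2*x**2 - 2*x*y - 2*x + 2*y + 2.
Scan x_0 ∈ {−4, ..., 4}. For each x_0, f_y(x_0, y) is a polynomial in y; find its integer roots y ∈ {−4, ..., 4}, then test f_x and f at those candidates.
  x = -4: f_y(-4, y) = 10*y - 22; no integer root y with |y| ≤ 4.
  x = -3: f_y(-3, y) = 8*y - 10; no integer root y with |y| ≤ 4.
  x = -2: f_y(-2, y) = 6*y - 2; no integer root y with |y| ≤ 4.
  x = -1: f_y(-1, y) = 4*y + 2; no integer root y with |y| ≤ 4.
  x = 0: f_y(0, y) = 2*y + 2; vanishes at y ∈ {-1}. (0, -1): f_x = 0, f = 0 — SINGULAR.
  x = 1: f_y(1, y) = -2; no integer root y with |y| ≤ 4.
  x = 2: f_y(2, y) = -2*y - 10; no integer root y with |y| ≤ 4.
  x = 3: f_y(3, y) = -4*y - 22; no integer root y with |y| ≤ 4.
  x = 4: f_y(4, y) = -6*y - 38; no integer root y with |y| ≤ 4.
Only singular point on the grid: (0, -1).
Classify: substitute x = 0 + u, y = -1 + v and expand: f = -u**3 - 2*u**2*v - u*v**2 + v**2.
No constant or linear terms (consistent with a singular point). Quadratic part: v**2. Cubic part: -u**3 - 2*u**2*v - u*v**2.
The quadratic part v**2 is a perfect square, so there is a single (double) tangent line v = 0, i.e. y = -1. Restricting the cubic part to that line (v = 0) leaves -u**3 ≠ 0, so f is not divisible by v and the branch is v² ≈ u**3 to lowest order — this is a cusp.
Classification: cusp.


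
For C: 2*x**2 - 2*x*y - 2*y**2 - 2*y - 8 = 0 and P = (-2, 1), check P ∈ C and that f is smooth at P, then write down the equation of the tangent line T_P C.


Tangent line at P: -10*x - 2*y - 18 = 0.

Step 1: f(-2, 1) = 0, so P lies on C.
Step 2: partial derivatives
  f_x(x, y) = 4*x - 2*y, f_y(x, y) = -2*x - 4*y - 2.
  f_x(P) = -10, f_y(P) = -2 (gradient nonzero, so P is smooth).
Step 3: tangent line at P: -10·(x − -2) + -2·(y − 1) = 0.
Expanding: -10*x - 2*y - 18 = 0.


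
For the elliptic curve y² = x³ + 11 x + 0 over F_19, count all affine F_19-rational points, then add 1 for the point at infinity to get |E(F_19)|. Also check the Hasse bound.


Affine points = {(0, 0), (2, 7), (2, 12), (5, 3), (5, 16), (6, 4), (6, 15), (8, 7), (8, 12), (9, 7), (9, 12), (12, 6), (12, 13), (15, 5), (15, 14), (16, 4), (16, 15), (18, 8), (18, 11)}; affine count = 19; |E(F_19)| = 20.

Discriminant check: Δ ∝ 4a³ + 27b² = 4·11³ + 27·0² = 4·1331 + 27·0 ≡ 4 (mod 19). Nonzero ⇒ E is nonsingular.
For each x ∈ F_19, compute rhs = x³ + 11·x + 0 mod 19, then count y ∈ F_19 with y² ≡ rhs.
  x = 0: rhs = 0, matching y values: 0 (1 points).
  x = 1: rhs = 12, matching y values: none (0 points).
  x = 2: rhs = 11, matching y values: 7, 12 (2 points).
  x = 3: rhs = 3, matching y values: none (0 points).
  x = 4: rhs = 13, matching y values: none (0 points).
  x = 5: rhs = 9, matching y values: 3, 16 (2 points).
  x = 6: rhs = 16, matching y values: 4, 15 (2 points).
  x = 7: rhs = 2, matching y values: none (0 points).
  x = 8: rhs = 11, matching y values: 7, 12 (2 points).
  x = 9: rhs = 11, matching y values: 7, 12 (2 points).
  x = 10: rhs = 8, matching y values: none (0 points).
  x = 11: rhs = 8, matching y values: none (0 points).
  x = 12: rhs = 17, matching y values: 6, 13 (2 points).
  x = 13: rhs = 3, matching y values: none (0 points).
  x = 14: rhs = 10, matching y values: none (0 points).
  x = 15: rhs = 6, matching y values: 5, 14 (2 points).
  x = 16: rhs = 16, matching y values: 4, 15 (2 points).
  x = 17: rhs = 8, matching y values: none (0 points).
  x = 18: rhs = 7, matching y values: 8, 11 (2 points).
Total affine count: 19.
Full point count |E(F_19)| = 19 + 1 = 20.
Hasse bound: |20 − (19+1)| = |0| = 0 ≤ 2√19 ≈ 8.7178 ✓.


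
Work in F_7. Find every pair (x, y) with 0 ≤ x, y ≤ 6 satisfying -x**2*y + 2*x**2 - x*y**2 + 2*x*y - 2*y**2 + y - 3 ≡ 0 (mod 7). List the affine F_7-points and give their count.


Affine F_7-points: {(2, 3), (2, 6), (6, 6)}; count = 3.

For each of the 49 pairs (x, y) ∈ F_7², evaluate f(x, y) mod 7. Record the zeros.
  x = 0: [0↦4, 1↦3, 2↦5, 3↦3, 4↦4, 5↦1, 6↦1]  zeros at y ∈ ∅
  x = 1: [0↦6, 1↦5, 2↦5, 3↦6, 4↦1, 5↦4, 6↦1]  zeros at y ∈ ∅
  x = 2: [0↦5, 1↦2, 2↦5, 3↦0, 4↦1, 5↦1, 6↦0]  zeros at y ∈ {3, 6}
  x = 3: [0↦1, 1↦1, 2↦5, 3↦6, 4↦4, 5↦6, 6↦5]  zeros at y ∈ ∅
  x = 4: [0↦1, 1↦2, 2↦5, 3↦3, 4↦3, 5↦5, 6↦2]  zeros at y ∈ ∅
  x = 5: [0↦5, 1↦5, 2↦5, 3↦5, 4↦5, 5↦5, 6↦5]  zeros at y ∈ ∅
  x = 6: [0↦6, 1↦3, 2↦5, 3↦5, 4↦3, 5↦6, 6↦0]  zeros at y ∈ {6}
Collecting zeros: affine points = {(2, 3), (2, 6), (6, 6)}.
Total count |C(F_7)_aff| = 3.


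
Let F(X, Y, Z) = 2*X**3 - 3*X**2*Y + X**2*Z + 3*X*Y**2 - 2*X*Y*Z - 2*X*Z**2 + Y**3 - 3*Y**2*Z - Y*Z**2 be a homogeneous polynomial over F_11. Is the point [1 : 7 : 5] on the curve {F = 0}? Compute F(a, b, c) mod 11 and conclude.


F(1,7,5) ≡ 7 (mod 11); P is NOT on the curve.

Evaluate F(1, 7, 5) term-by-term (mod 11).
  2*X**3 ↦ 2·1·1·1 = 2
  -3*X**2*Y ↦ -3·1·7·1 = -21
  X**2*Z ↦ 1·1·1·5 = 5
  3*X*Y**2 ↦ 3·1·49·1 = 147
  -2*X*Y*Z ↦ -2·1·7·5 = -70
  -2*X*Z**2 ↦ -2·1·1·25 = -50
  Y**3 ↦ 1·1·343·1 = 343
  -3*Y**2*Z ↦ -3·1·49·5 = -735
  -Y*Z**2 ↦ -1·1·7·25 = -175
Sum: F(1, 7, 5) = (2) + (-21) + (5) + (147) + (-70) + (-50) + (343) + (-735) + (-175) = -554.
Reducing mod 11: -554 ≡ 7 (mod 11).
Since F(a, b, c) ≡ 7 ≠ 0 (mod 11), P does NOT lie on the curve.


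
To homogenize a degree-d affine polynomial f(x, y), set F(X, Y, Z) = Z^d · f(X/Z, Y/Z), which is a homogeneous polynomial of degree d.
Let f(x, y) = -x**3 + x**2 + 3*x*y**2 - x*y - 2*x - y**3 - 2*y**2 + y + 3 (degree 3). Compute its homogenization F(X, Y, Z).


F(X, Y, Z) = -X**3 + X**2*Z + 3*X*Y**2 - X*Y*Z - 2*X*Z**2 - Y**3 - 2*Y**2*Z + Y*Z**2 + 3*Z**3

deg(f) = 3.
Substitute x = X/Z, y = Y/Z into f, then multiply by Z^3.
  monomial -1·x^3·y^0 ↦ -1·X^3·Y^0·Z^0.
  monomial 1·x^2·y^0 ↦ 1·X^2·Y^0·Z^1.
  monomial 3·x^1·y^2 ↦ 3·X^1·Y^2·Z^0.
  monomial -1·x^1·y^1 ↦ -1·X^1·Y^1·Z^1.
  monomial -2·x^1·y^0 ↦ -2·X^1·Y^0·Z^2.
  monomial -1·x^0·y^3 ↦ -1·X^0·Y^3·Z^0.
  monomial -2·x^0·y^2 ↦ -2·X^0·Y^2·Z^1.
  monomial 1·x^0·y^1 ↦ 1·X^0·Y^1·Z^2.
  monomial 3·x^0·y^0 ↦ 3·X^0·Y^0·Z^3.
Collecting: F(X, Y, Z) = -X**3 + X**2*Z + 3*X*Y**2 - X*Y*Z - 2*X*Z**2 - Y**3 - 2*Y**2*Z + Y*Z**2 + 3*Z**3.


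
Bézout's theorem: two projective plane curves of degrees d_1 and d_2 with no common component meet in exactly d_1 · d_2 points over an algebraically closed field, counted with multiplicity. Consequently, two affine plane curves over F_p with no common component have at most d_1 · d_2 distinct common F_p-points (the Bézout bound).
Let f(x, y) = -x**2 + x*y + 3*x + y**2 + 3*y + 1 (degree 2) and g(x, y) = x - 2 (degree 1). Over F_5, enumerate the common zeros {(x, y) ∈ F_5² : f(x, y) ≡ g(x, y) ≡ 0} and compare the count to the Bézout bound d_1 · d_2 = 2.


Common zeros: ∅; count = 0; Bézout bound = 2.

deg(f) = 2, deg(g) = 1, so Bézout bound = 2.
Scan x ∈ F_5. For each x, list the y ∈ F_5 with f(x, y) ≡ 0 and those with g(x, y) ≡ 0 (mod 5); the common zeros in that column are the intersection.
  x = 0: f ≡ 0 at y ∈ {1}; g ≡ 0 at y ∈ ∅; common: ∅.
  x = 1: f ≡ 0 at y ∈ {2, 4}; g ≡ 0 at y ∈ ∅; common: ∅.
  x = 2: f ≡ 0 at y ∈ ∅; g ≡ 0 at y ∈ {0, 1, 2, 3, 4}; common: ∅.
  x = 3: f ≡ 0 at y ∈ ∅; g ≡ 0 at y ∈ ∅; common: ∅.
  x = 4: f ≡ 0 at y ∈ {1, 2}; g ≡ 0 at y ∈ ∅; common: ∅.
Collecting: common zeros = ∅, so the count is 0.
Comparison with the Bézout bound: 0 ≤ 2 = deg(f)·deg(g), as expected for curves with no common component (the affine F_5-count falls short of the bound because intersections may lie at infinity, over extension fields, or carry multiplicity).
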